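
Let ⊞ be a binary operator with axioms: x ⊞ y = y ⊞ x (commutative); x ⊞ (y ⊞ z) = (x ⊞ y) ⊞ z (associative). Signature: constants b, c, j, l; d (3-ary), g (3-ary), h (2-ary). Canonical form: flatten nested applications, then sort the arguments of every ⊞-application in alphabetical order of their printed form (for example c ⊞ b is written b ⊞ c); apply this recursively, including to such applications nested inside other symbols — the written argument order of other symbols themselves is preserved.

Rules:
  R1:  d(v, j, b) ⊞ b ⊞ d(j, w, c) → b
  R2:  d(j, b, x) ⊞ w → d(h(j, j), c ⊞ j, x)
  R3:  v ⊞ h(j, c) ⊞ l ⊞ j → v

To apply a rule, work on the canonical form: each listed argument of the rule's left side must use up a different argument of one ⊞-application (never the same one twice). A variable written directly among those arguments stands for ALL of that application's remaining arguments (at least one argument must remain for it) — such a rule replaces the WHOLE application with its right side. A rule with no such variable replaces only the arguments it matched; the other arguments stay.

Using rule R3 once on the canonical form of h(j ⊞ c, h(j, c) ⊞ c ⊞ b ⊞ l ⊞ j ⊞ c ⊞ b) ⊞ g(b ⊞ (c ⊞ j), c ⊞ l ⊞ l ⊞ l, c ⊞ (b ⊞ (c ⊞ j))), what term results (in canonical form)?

Answer: g(b ⊞ c ⊞ j, c ⊞ l ⊞ l ⊞ l, b ⊞ c ⊞ c ⊞ j) ⊞ h(c ⊞ j, b ⊞ b ⊞ c ⊞ c)

Derivation:
Canonical form:  g(b ⊞ c ⊞ j, c ⊞ l ⊞ l ⊞ l, b ⊞ c ⊞ c ⊞ j) ⊞ h(c ⊞ j, b ⊞ b ⊞ c ⊞ c ⊞ h(j, c) ⊞ j ⊞ l)
R3 matches:  uses h(j, c), j, l;  v := b ⊞ b ⊞ c ⊞ c
The variable takes the whole remainder — replace the entire application.
New term:  g(b ⊞ c ⊞ j, c ⊞ l ⊞ l ⊞ l, b ⊞ c ⊞ c ⊞ j) ⊞ h(c ⊞ j, b ⊞ b ⊞ c ⊞ c)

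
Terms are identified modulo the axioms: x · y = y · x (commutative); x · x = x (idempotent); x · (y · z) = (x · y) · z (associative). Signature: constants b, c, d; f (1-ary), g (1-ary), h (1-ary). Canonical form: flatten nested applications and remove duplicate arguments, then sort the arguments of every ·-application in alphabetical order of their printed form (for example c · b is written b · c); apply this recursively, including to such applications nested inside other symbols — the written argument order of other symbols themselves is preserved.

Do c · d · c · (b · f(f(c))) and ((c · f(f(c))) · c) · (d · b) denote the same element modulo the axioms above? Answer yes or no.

Answer: yes — both canonical forms are b · c · d · f(f(c))

Derivation:
Left:  c · d · c · (b · f(f(c)))
  Merge nested applications:  c · d · c · b · f(f(c))
  Deduplicate:  drop duplicate c
  Order the arguments:  b · c · d · f(f(c))
Right:  ((c · f(f(c))) · c) · (d · b)
  Un-nest:  c · f(f(c)) · c · d · b
  Deduplicate:  drop duplicate c
  Order the arguments:  b · c · d · f(f(c))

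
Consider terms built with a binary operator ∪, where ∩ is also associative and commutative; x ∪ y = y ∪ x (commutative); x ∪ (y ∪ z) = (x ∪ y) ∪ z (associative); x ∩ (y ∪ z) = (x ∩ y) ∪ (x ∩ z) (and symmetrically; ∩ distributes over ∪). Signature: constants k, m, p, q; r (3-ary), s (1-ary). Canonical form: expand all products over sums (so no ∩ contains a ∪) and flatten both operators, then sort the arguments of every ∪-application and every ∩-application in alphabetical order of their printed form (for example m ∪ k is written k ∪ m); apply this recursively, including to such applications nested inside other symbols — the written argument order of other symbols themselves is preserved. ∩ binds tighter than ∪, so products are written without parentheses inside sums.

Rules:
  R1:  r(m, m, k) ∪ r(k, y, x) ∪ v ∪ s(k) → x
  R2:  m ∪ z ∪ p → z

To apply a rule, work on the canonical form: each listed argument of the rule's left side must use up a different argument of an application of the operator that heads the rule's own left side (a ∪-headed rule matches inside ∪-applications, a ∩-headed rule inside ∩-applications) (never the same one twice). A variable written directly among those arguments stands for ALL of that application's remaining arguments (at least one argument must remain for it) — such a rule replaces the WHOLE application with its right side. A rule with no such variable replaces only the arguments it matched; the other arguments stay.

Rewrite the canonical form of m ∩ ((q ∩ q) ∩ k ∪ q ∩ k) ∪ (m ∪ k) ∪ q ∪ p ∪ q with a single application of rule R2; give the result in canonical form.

Answer: k ∪ k ∩ m ∩ q ∪ k ∩ m ∩ q ∩ q ∪ q ∪ q

Derivation:
Canonical form:  k ∪ k ∩ m ∩ q ∪ k ∩ m ∩ q ∩ q ∪ m ∪ p ∪ q ∪ q
Match R2:  consume m, p;  z := k ∪ k ∩ m ∩ q ∪ k ∩ m ∩ q ∩ q ∪ q ∪ q
Every leftover argument binds to the variable; the entire application is replaced.
Giving:  k ∪ k ∩ m ∩ q ∪ k ∩ m ∩ q ∩ q ∪ q ∪ q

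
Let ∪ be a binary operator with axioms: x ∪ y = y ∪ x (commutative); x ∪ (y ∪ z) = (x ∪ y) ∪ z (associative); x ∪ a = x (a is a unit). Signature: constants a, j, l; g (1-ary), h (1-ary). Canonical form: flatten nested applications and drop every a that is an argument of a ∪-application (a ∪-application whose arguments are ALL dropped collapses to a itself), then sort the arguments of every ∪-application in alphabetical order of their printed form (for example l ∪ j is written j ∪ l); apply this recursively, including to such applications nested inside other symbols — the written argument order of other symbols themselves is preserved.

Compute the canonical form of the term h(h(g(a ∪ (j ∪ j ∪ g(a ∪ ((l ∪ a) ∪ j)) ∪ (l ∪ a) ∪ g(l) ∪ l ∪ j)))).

Answer: h(h(g(g(j ∪ l) ∪ g(l) ∪ j ∪ j ∪ j ∪ l ∪ l)))

Derivation:
Descend into:  a ∪ (j ∪ j ∪ g(a ∪ ((l ∪ a) ∪ j)) ∪ (l ∪ a) ∪ g(l) ∪ l ∪ j)
Un-nest:  a ∪ j ∪ j ∪ g(a ∪ ((l ∪ a) ∪ j)) ∪ l ∪ a ∪ g(l) ∪ l ∪ j
Inside:  g(a ∪ ((l ∪ a) ∪ j))  →  g(j ∪ l)
Unit:  drop a (×2)
Sort arguments:  g(j ∪ l) ∪ g(l) ∪ j ∪ j ∪ j ∪ l ∪ l
Rebuild:  h(h(g(g(j ∪ l) ∪ g(l) ∪ j ∪ j ∪ j ∪ l ∪ l)))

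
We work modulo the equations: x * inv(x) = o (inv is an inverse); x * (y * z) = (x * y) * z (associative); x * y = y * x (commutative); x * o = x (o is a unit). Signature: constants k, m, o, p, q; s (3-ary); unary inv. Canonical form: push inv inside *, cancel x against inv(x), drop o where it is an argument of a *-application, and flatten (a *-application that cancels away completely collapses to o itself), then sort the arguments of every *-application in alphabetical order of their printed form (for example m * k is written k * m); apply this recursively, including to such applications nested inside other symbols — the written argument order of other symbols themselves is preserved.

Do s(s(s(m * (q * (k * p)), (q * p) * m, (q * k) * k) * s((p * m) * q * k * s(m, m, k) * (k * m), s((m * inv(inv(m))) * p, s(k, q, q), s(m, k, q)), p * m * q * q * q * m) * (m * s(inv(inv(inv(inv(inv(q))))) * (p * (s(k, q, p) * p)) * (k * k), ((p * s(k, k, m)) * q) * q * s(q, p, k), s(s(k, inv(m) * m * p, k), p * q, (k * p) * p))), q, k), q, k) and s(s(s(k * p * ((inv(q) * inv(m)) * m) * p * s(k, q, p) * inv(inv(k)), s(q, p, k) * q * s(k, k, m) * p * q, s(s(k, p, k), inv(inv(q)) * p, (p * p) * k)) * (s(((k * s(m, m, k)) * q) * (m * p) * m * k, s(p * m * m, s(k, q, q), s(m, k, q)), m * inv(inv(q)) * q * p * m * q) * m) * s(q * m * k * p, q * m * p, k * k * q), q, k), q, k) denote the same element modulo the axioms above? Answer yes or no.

Left:  s(s(s(m * (q * (k * p)), (q * p) * m, (q * k) * k) * s((p * m) * q * k * s(m, m, k) * (k * m), s((m * inv(inv(m))) * p, s(k, q, q), s(m, k, q)), p * m * q * q * q * m) * (m * s(inv(inv(inv(inv(inv(q))))) * (p * (s(k, q, p) * p)) * (k * k), ((p * s(k, k, m)) * q) * q * s(q, p, k), s(s(k, inv(m) * m * p, k), p * q, (k * p) * p))), q, k), q, k)
  Descend into:  s(m * (q * (k * p)), (q * p) * m, (q * k) * k) * s((p * m) * q * k * s(m, m, k) * (k * m), s((m * inv(inv(m))) * p, s(k, q, q), s(m, k, q)), p * m * q * q * q * m) * (m * s(inv(inv(inv(inv(inv(q))))) * (p * (s(k, q, p) * p)) * (k * k), ((p * s(k, k, m)) * q) * q * s(q, p, k), s(s(k, inv(m) * m * p, k), p * q, (k * p) * p)))
  Push inv inside:  distribute inv over * and collapse double inv
  Collect terms:  s(k * m * p * q, m * p * q, k * k * q) * s(k * k * m * m * p * q * s(m, m, k), s(m * m * p, s(k, q, q), s(m, k, q)), m * m * p * q * q * q) * m * s(inv(q) * k * k * p * p * s(k, q, p), p * q * q * s(k, k, m) * s(q, p, k), s(s(k, p, k), p * q, k * p * p))
  Sort:  m * s(inv(q) * k * k * p * p * s(k, q, p), p * q * q * s(k, k, m) * s(q, p, k), s(s(k, p, k), p * q, k * p * p)) * s(k * k * m * m * p * q * s(m, m, k), s(m * m * p, s(k, q, q), s(m, k, q)), m * m * p * q * q * q) * s(k * m * p * q, m * p * q, k * k * q)
  Reassemble:  s(s(m * s(inv(q) * k * k * p * p * s(k, q, p), p * q * q * s(k, k, m) * s(q, p, k), s(s(k, p, k), p * q, k * p * p)) * s(k * k * m * m * p * q * s(m, m, k), s(m * m * p, s(k, q, q), s(m, k, q)), m * m * p * q * q * q) * s(k * m * p * q, m * p * q, k * k * q), q, k), q, k)
Right:  s(s(s(k * p * ((inv(q) * inv(m)) * m) * p * s(k, q, p) * inv(inv(k)), s(q, p, k) * q * s(k, k, m) * p * q, s(s(k, p, k), inv(inv(q)) * p, (p * p) * k)) * (s(((k * s(m, m, k)) * q) * (m * p) * m * k, s(p * m * m, s(k, q, q), s(m, k, q)), m * inv(inv(q)) * q * p * m * q) * m) * s(q * m * k * p, q * m * p, k * k * q), q, k), q, k)
  Focus inside:  s(k * p * ((inv(q) * inv(m)) * m) * p * s(k, q, p) * inv(inv(k)), s(q, p, k) * q * s(k, k, m) * p * q, s(s(k, p, k), inv(inv(q)) * p, (p * p) * k)) * (s(((k * s(m, m, k)) * q) * (m * p) * m * k, s(p * m * m, s(k, q, q), s(m, k, q)), m * inv(inv(q)) * q * p * m * q) * m) * s(q * m * k * p, q * m * p, k * k * q)
  Push inv inside:  distribute inv over * and collapse double inv
  Collect terms:  s(inv(q) * k * k * p * p * s(k, q, p), p * q * q * s(k, k, m) * s(q, p, k), s(s(k, p, k), p * q, k * p * p)) * s(k * k * m * m * p * q * s(m, m, k), s(m * m * p, s(k, q, q), s(m, k, q)), m * m * p * q * q * q) * m * s(k * m * p * q, m * p * q, k * k * q)
  Sort:  m * s(inv(q) * k * k * p * p * s(k, q, p), p * q * q * s(k, k, m) * s(q, p, k), s(s(k, p, k), p * q, k * p * p)) * s(k * k * m * m * p * q * s(m, m, k), s(m * m * p, s(k, q, q), s(m, k, q)), m * m * p * q * q * q) * s(k * m * p * q, m * p * q, k * k * q)
  Reassemble:  s(s(m * s(inv(q) * k * k * p * p * s(k, q, p), p * q * q * s(k, k, m) * s(q, p, k), s(s(k, p, k), p * q, k * p * p)) * s(k * k * m * m * p * q * s(m, m, k), s(m * m * p, s(k, q, q), s(m, k, q)), m * m * p * q * q * q) * s(k * m * p * q, m * p * q, k * k * q), q, k), q, k)

Answer: yes — both canonical forms are s(s(m * s(inv(q) * k * k * p * p * s(k, q, p), p * q * q * s(k, k, m) * s(q, p, k), s(s(k, p, k), p * q, k * p * p)) * s(k * k * m * m * p * q * s(m, m, k), s(m * m * p, s(k, q, q), s(m, k, q)), m * m * p * q * q * q) * s(k * m * p * q, m * p * q, k * k * q), q, k), q, k)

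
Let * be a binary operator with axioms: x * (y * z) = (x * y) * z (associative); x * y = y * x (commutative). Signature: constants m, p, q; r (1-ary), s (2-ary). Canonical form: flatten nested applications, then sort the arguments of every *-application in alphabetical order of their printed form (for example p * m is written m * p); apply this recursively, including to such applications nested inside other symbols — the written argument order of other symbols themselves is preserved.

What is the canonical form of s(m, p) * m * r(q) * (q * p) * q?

Answer: m * p * q * q * r(q) * s(m, p)

Derivation:
Un-nest:  s(m, p) * m * r(q) * q * p * q
Sort:  m * p * q * q * r(q) * s(m, p)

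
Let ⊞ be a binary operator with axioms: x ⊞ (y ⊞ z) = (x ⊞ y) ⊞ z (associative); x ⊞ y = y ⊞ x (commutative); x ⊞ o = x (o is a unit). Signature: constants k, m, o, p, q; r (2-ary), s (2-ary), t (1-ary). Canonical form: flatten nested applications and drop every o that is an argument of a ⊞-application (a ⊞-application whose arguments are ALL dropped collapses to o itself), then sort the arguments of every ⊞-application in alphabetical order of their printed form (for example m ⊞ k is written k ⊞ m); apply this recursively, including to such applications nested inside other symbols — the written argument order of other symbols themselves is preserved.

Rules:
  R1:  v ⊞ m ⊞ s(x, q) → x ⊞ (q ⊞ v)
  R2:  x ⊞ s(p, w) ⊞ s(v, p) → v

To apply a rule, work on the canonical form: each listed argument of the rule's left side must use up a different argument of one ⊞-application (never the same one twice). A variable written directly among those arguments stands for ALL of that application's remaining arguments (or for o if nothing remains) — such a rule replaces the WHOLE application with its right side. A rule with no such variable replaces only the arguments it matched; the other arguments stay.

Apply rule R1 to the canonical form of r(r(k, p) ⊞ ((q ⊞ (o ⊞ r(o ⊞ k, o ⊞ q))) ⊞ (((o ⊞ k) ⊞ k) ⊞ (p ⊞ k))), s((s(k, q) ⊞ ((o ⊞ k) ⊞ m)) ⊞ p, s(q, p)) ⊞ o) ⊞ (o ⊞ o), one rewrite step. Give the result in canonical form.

Canonical form:  r(k ⊞ k ⊞ k ⊞ p ⊞ q ⊞ r(k, p) ⊞ r(k, q), s(k ⊞ m ⊞ p ⊞ s(k, q), s(q, p)))
Apply R1:  consuming m, s(k, q);  v := k ⊞ p, x := k
Every leftover argument binds to the variable; the entire application is replaced.
Giving:  r(k ⊞ k ⊞ k ⊞ p ⊞ q ⊞ r(k, p) ⊞ r(k, q), s(k ⊞ k ⊞ p ⊞ q, s(q, p)))

Answer: r(k ⊞ k ⊞ k ⊞ p ⊞ q ⊞ r(k, p) ⊞ r(k, q), s(k ⊞ k ⊞ p ⊞ q, s(q, p)))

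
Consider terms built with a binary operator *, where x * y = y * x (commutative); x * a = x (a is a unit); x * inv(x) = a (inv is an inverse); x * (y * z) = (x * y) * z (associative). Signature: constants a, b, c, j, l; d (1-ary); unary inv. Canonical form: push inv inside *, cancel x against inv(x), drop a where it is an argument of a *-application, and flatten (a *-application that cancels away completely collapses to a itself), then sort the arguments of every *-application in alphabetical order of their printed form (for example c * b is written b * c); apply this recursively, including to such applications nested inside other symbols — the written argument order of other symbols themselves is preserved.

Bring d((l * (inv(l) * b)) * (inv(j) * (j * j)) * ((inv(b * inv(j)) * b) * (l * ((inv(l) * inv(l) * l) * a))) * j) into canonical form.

Work inside:  (l * (inv(l) * b)) * (inv(j) * (j * j)) * ((inv(b * inv(j)) * b) * (l * ((inv(l) * inv(l) * l) * a))) * j
Push inv inside:  distribute inv over * and collapse double inv
Cancel inverse pairs:  l cancels
Combine occurrences:  b * j * j * j
Put back:  d(b * j * j * j)

Answer: d(b * j * j * j)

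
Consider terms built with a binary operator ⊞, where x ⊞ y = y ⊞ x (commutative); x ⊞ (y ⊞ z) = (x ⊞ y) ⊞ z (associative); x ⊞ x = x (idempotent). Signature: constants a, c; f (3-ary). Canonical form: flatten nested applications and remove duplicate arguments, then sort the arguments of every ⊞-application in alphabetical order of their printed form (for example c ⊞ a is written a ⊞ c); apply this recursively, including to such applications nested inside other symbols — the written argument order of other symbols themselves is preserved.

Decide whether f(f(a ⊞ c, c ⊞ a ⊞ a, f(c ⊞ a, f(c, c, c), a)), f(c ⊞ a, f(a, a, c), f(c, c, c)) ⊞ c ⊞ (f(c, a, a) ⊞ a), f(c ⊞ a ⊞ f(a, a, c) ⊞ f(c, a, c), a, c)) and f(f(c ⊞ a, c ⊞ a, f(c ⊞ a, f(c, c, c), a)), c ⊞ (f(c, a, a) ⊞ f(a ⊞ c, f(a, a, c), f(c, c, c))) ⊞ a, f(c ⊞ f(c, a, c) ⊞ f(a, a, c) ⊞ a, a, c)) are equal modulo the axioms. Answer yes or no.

Left:  f(f(a ⊞ c, c ⊞ a ⊞ a, f(c ⊞ a, f(c, c, c), a)), f(c ⊞ a, f(a, a, c), f(c, c, c)) ⊞ c ⊞ (f(c, a, a) ⊞ a), f(c ⊞ a ⊞ f(a, a, c) ⊞ f(c, a, c), a, c))
  Descend into:  f(c ⊞ a, f(a, a, c), f(c, c, c)) ⊞ c ⊞ (f(c, a, a) ⊞ a)
  Merge nested applications:  f(c ⊞ a, f(a, a, c), f(c, c, c)) ⊞ c ⊞ f(c, a, a) ⊞ a
  Simplify inside:  f(c ⊞ a, f(a, a, c), f(c, c, c))  →  f(a ⊞ c, f(a, a, c), f(c, c, c))
  Sort:  a ⊞ c ⊞ f(a ⊞ c, f(a, a, c), f(c, c, c)) ⊞ f(c, a, a)
  Put back:  f(f(a ⊞ c, a ⊞ c, f(a ⊞ c, f(c, c, c), a)), a ⊞ c ⊞ f(a ⊞ c, f(a, a, c), f(c, c, c)) ⊞ f(c, a, a), f(a ⊞ c ⊞ f(a, a, c) ⊞ f(c, a, c), a, c))
Right:  f(f(c ⊞ a, c ⊞ a, f(c ⊞ a, f(c, c, c), a)), c ⊞ (f(c, a, a) ⊞ f(a ⊞ c, f(a, a, c), f(c, c, c))) ⊞ a, f(c ⊞ f(c, a, c) ⊞ f(a, a, c) ⊞ a, a, c))
  Focus inside:  c ⊞ (f(c, a, a) ⊞ f(a ⊞ c, f(a, a, c), f(c, c, c))) ⊞ a
  Merge nested applications:  c ⊞ f(c, a, a) ⊞ f(a ⊞ c, f(a, a, c), f(c, c, c)) ⊞ a
  Sort arguments:  a ⊞ c ⊞ f(a ⊞ c, f(a, a, c), f(c, c, c)) ⊞ f(c, a, a)
  Put back:  f(f(a ⊞ c, a ⊞ c, f(a ⊞ c, f(c, c, c), a)), a ⊞ c ⊞ f(a ⊞ c, f(a, a, c), f(c, c, c)) ⊞ f(c, a, a), f(a ⊞ c ⊞ f(a, a, c) ⊞ f(c, a, c), a, c))

Answer: yes — both canonical forms are f(f(a ⊞ c, a ⊞ c, f(a ⊞ c, f(c, c, c), a)), a ⊞ c ⊞ f(a ⊞ c, f(a, a, c), f(c, c, c)) ⊞ f(c, a, a), f(a ⊞ c ⊞ f(a, a, c) ⊞ f(c, a, c), a, c))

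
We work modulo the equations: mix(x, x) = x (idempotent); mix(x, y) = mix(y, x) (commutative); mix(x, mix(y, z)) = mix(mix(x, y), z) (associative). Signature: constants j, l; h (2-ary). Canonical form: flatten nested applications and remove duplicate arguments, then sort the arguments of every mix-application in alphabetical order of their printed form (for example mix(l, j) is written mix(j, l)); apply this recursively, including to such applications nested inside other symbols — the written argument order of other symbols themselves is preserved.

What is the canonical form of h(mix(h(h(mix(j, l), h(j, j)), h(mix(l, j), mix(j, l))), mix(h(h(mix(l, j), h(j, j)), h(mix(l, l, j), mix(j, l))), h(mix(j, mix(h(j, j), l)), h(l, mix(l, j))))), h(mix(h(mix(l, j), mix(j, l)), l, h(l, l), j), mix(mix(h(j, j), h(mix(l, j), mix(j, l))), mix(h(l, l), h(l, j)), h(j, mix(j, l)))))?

Focus inside:  mix(h(h(mix(j, l), h(j, j)), h(mix(l, j), mix(j, l))), mix(h(h(mix(l, j), h(j, j)), h(mix(l, l, j), mix(j, l))), h(mix(j, mix(h(j, j), l)), h(l, mix(l, j)))))
Merge nested applications:  mix(h(h(mix(j, l), h(j, j)), h(mix(l, j), mix(j, l))), h(h(mix(l, j), h(j, j)), h(mix(l, l, j), mix(j, l))), h(mix(j, mix(h(j, j), l)), h(l, mix(l, j))))
Simplify inside:  h(h(mix(j, l), h(j, j)), h(mix(l, j), mix(j, l)))  →  h(h(mix(j, l), h(j, j)), h(mix(j, l), mix(j, l)))
Inside:  h(h(mix(l, j), h(j, j)), h(mix(l, l, j), mix(j, l)))  →  h(h(mix(j, l), h(j, j)), h(mix(j, l), mix(j, l)))
Inside:  h(mix(j, mix(h(j, j), l)), h(l, mix(l, j)))  →  h(mix(h(j, j), j, l), h(l, mix(j, l)))
Deduplicate:  drop duplicate h(h(mix(j, l), h(j, j)), h(mix(j, l), mix(j, l)))
Sort arguments:  mix(h(h(mix(j, l), h(j, j)), h(mix(j, l), mix(j, l))), h(mix(h(j, j), j, l), h(l, mix(j, l))))
Reassemble:  h(mix(h(h(mix(j, l), h(j, j)), h(mix(j, l), mix(j, l))), h(mix(h(j, j), j, l), h(l, mix(j, l)))), h(mix(h(l, l), h(mix(j, l), mix(j, l)), j, l), mix(h(j, j), h(j, mix(j, l)), h(l, j), h(l, l), h(mix(j, l), mix(j, l)))))

Answer: h(mix(h(h(mix(j, l), h(j, j)), h(mix(j, l), mix(j, l))), h(mix(h(j, j), j, l), h(l, mix(j, l)))), h(mix(h(l, l), h(mix(j, l), mix(j, l)), j, l), mix(h(j, j), h(j, mix(j, l)), h(l, j), h(l, l), h(mix(j, l), mix(j, l)))))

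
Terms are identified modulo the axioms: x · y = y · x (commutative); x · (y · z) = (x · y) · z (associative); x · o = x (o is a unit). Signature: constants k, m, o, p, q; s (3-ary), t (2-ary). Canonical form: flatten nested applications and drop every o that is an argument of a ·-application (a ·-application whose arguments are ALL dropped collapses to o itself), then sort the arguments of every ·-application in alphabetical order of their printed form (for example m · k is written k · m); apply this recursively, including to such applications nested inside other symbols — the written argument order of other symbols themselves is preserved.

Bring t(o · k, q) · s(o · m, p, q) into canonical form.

Canonicalize subterm:  t(o · k, q)  →  t(k, q)
Simplify inside:  s(o · m, p, q)  →  s(m, p, q)
Order the arguments:  s(m, p, q) · t(k, q)

Answer: s(m, p, q) · t(k, q)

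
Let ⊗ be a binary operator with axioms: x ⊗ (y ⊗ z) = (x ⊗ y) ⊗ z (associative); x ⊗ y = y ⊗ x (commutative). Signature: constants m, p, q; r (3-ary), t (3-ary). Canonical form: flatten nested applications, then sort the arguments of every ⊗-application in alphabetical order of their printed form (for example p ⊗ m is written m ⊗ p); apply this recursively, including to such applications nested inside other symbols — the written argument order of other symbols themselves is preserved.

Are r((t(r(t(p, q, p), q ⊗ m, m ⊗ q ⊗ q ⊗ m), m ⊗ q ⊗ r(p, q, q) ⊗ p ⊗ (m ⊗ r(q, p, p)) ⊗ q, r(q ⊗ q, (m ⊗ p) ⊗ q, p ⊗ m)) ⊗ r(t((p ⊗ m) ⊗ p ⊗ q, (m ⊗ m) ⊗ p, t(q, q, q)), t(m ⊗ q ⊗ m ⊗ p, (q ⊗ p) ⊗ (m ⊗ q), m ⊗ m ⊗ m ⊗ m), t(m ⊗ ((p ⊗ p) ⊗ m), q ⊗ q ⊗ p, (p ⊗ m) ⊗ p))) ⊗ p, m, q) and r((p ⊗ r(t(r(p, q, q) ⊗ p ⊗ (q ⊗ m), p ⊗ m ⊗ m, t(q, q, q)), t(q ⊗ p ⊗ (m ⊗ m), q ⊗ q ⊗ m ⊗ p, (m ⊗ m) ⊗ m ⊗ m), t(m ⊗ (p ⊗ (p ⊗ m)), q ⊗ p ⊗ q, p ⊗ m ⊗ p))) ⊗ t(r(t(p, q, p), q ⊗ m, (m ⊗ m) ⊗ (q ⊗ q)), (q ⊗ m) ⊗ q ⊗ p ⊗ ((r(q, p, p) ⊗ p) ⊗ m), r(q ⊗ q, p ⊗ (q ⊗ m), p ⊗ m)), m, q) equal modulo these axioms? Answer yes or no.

Answer: no — r(p ⊗ r(t(m ⊗ p ⊗ p ⊗ q, m ⊗ m ⊗ p, t(q, q, q)), t(m ⊗ m ⊗ p ⊗ q, m ⊗ p ⊗ q ⊗ q, m ⊗ m ⊗ m ⊗ m), t(m ⊗ m ⊗ p ⊗ p, p ⊗ q ⊗ q, m ⊗ p ⊗ p)) ⊗ t(r(t(p, q, p), m ⊗ q, m ⊗ m ⊗ q ⊗ q), m ⊗ m ⊗ p ⊗ q ⊗ q ⊗ r(p, q, q) ⊗ r(q, p, p), r(q ⊗ q, m ⊗ p ⊗ q, m ⊗ p)), m, q) vs r(p ⊗ r(t(m ⊗ p ⊗ q ⊗ r(p, q, q), m ⊗ m ⊗ p, t(q, q, q)), t(m ⊗ m ⊗ p ⊗ q, m ⊗ p ⊗ q ⊗ q, m ⊗ m ⊗ m ⊗ m), t(m ⊗ m ⊗ p ⊗ p, p ⊗ q ⊗ q, m ⊗ p ⊗ p)) ⊗ t(r(t(p, q, p), m ⊗ q, m ⊗ m ⊗ q ⊗ q), m ⊗ m ⊗ p ⊗ p ⊗ q ⊗ q ⊗ r(q, p, p), r(q ⊗ q, m ⊗ p ⊗ q, m ⊗ p)), m, q)

Derivation:
Left:  r((t(r(t(p, q, p), q ⊗ m, m ⊗ q ⊗ q ⊗ m), m ⊗ q ⊗ r(p, q, q) ⊗ p ⊗ (m ⊗ r(q, p, p)) ⊗ q, r(q ⊗ q, (m ⊗ p) ⊗ q, p ⊗ m)) ⊗ r(t((p ⊗ m) ⊗ p ⊗ q, (m ⊗ m) ⊗ p, t(q, q, q)), t(m ⊗ q ⊗ m ⊗ p, (q ⊗ p) ⊗ (m ⊗ q), m ⊗ m ⊗ m ⊗ m), t(m ⊗ ((p ⊗ p) ⊗ m), q ⊗ q ⊗ p, (p ⊗ m) ⊗ p))) ⊗ p, m, q)
  Work inside:  (t(r(t(p, q, p), q ⊗ m, m ⊗ q ⊗ q ⊗ m), m ⊗ q ⊗ r(p, q, q) ⊗ p ⊗ (m ⊗ r(q, p, p)) ⊗ q, r(q ⊗ q, (m ⊗ p) ⊗ q, p ⊗ m)) ⊗ r(t((p ⊗ m) ⊗ p ⊗ q, (m ⊗ m) ⊗ p, t(q, q, q)), t(m ⊗ q ⊗ m ⊗ p, (q ⊗ p) ⊗ (m ⊗ q), m ⊗ m ⊗ m ⊗ m), t(m ⊗ ((p ⊗ p) ⊗ m), q ⊗ q ⊗ p, (p ⊗ m) ⊗ p))) ⊗ p
  Flatten:  t(r(t(p, q, p), q ⊗ m, m ⊗ q ⊗ q ⊗ m), m ⊗ q ⊗ r(p, q, q) ⊗ p ⊗ (m ⊗ r(q, p, p)) ⊗ q, r(q ⊗ q, (m ⊗ p) ⊗ q, p ⊗ m)) ⊗ r(t((p ⊗ m) ⊗ p ⊗ q, (m ⊗ m) ⊗ p, t(q, q, q)), t(m ⊗ q ⊗ m ⊗ p, (q ⊗ p) ⊗ (m ⊗ q), m ⊗ m ⊗ m ⊗ m), t(m ⊗ ((p ⊗ p) ⊗ m), q ⊗ q ⊗ p, (p ⊗ m) ⊗ p)) ⊗ p
  Simplify inside:  t(r(t(p, q, p), q ⊗ m, m ⊗ q ⊗ q ⊗ m), m ⊗ q ⊗ r(p, q, q) ⊗ p ⊗ (m ⊗ r(q, p, p)) ⊗ q, r(q ⊗ q, (m ⊗ p) ⊗ q, p ⊗ m))  →  t(r(t(p, q, p), m ⊗ q, m ⊗ m ⊗ q ⊗ q), m ⊗ m ⊗ p ⊗ q ⊗ q ⊗ r(p, q, q) ⊗ r(q, p, p), r(q ⊗ q, m ⊗ p ⊗ q, m ⊗ p))
  Canonicalize subterm:  r(t((p ⊗ m) ⊗ p ⊗ q, (m ⊗ m) ⊗ p, t(q, q, q)), t(m ⊗ q ⊗ m ⊗ p, (q ⊗ p) ⊗ (m ⊗ q), m ⊗ m ⊗ m ⊗ m), t(m ⊗ ((p ⊗ p) ⊗ m), q ⊗ q ⊗ p, (p ⊗ m) ⊗ p))  →  r(t(m ⊗ p ⊗ p ⊗ q, m ⊗ m ⊗ p, t(q, q, q)), t(m ⊗ m ⊗ p ⊗ q, m ⊗ p ⊗ q ⊗ q, m ⊗ m ⊗ m ⊗ m), t(m ⊗ m ⊗ p ⊗ p, p ⊗ q ⊗ q, m ⊗ p ⊗ p))
  Sort arguments:  p ⊗ r(t(m ⊗ p ⊗ p ⊗ q, m ⊗ m ⊗ p, t(q, q, q)), t(m ⊗ m ⊗ p ⊗ q, m ⊗ p ⊗ q ⊗ q, m ⊗ m ⊗ m ⊗ m), t(m ⊗ m ⊗ p ⊗ p, p ⊗ q ⊗ q, m ⊗ p ⊗ p)) ⊗ t(r(t(p, q, p), m ⊗ q, m ⊗ m ⊗ q ⊗ q), m ⊗ m ⊗ p ⊗ q ⊗ q ⊗ r(p, q, q) ⊗ r(q, p, p), r(q ⊗ q, m ⊗ p ⊗ q, m ⊗ p))
  Rebuild:  r(p ⊗ r(t(m ⊗ p ⊗ p ⊗ q, m ⊗ m ⊗ p, t(q, q, q)), t(m ⊗ m ⊗ p ⊗ q, m ⊗ p ⊗ q ⊗ q, m ⊗ m ⊗ m ⊗ m), t(m ⊗ m ⊗ p ⊗ p, p ⊗ q ⊗ q, m ⊗ p ⊗ p)) ⊗ t(r(t(p, q, p), m ⊗ q, m ⊗ m ⊗ q ⊗ q), m ⊗ m ⊗ p ⊗ q ⊗ q ⊗ r(p, q, q) ⊗ r(q, p, p), r(q ⊗ q, m ⊗ p ⊗ q, m ⊗ p)), m, q)
Right:  r((p ⊗ r(t(r(p, q, q) ⊗ p ⊗ (q ⊗ m), p ⊗ m ⊗ m, t(q, q, q)), t(q ⊗ p ⊗ (m ⊗ m), q ⊗ q ⊗ m ⊗ p, (m ⊗ m) ⊗ m ⊗ m), t(m ⊗ (p ⊗ (p ⊗ m)), q ⊗ p ⊗ q, p ⊗ m ⊗ p))) ⊗ t(r(t(p, q, p), q ⊗ m, (m ⊗ m) ⊗ (q ⊗ q)), (q ⊗ m) ⊗ q ⊗ p ⊗ ((r(q, p, p) ⊗ p) ⊗ m), r(q ⊗ q, p ⊗ (q ⊗ m), p ⊗ m)), m, q)
  Descend into:  (p ⊗ r(t(r(p, q, q) ⊗ p ⊗ (q ⊗ m), p ⊗ m ⊗ m, t(q, q, q)), t(q ⊗ p ⊗ (m ⊗ m), q ⊗ q ⊗ m ⊗ p, (m ⊗ m) ⊗ m ⊗ m), t(m ⊗ (p ⊗ (p ⊗ m)), q ⊗ p ⊗ q, p ⊗ m ⊗ p))) ⊗ t(r(t(p, q, p), q ⊗ m, (m ⊗ m) ⊗ (q ⊗ q)), (q ⊗ m) ⊗ q ⊗ p ⊗ ((r(q, p, p) ⊗ p) ⊗ m), r(q ⊗ q, p ⊗ (q ⊗ m), p ⊗ m))
  Un-nest:  p ⊗ r(t(r(p, q, q) ⊗ p ⊗ (q ⊗ m), p ⊗ m ⊗ m, t(q, q, q)), t(q ⊗ p ⊗ (m ⊗ m), q ⊗ q ⊗ m ⊗ p, (m ⊗ m) ⊗ m ⊗ m), t(m ⊗ (p ⊗ (p ⊗ m)), q ⊗ p ⊗ q, p ⊗ m ⊗ p)) ⊗ t(r(t(p, q, p), q ⊗ m, (m ⊗ m) ⊗ (q ⊗ q)), (q ⊗ m) ⊗ q ⊗ p ⊗ ((r(q, p, p) ⊗ p) ⊗ m), r(q ⊗ q, p ⊗ (q ⊗ m), p ⊗ m))
  Inside:  r(t(r(p, q, q) ⊗ p ⊗ (q ⊗ m), p ⊗ m ⊗ m, t(q, q, q)), t(q ⊗ p ⊗ (m ⊗ m), q ⊗ q ⊗ m ⊗ p, (m ⊗ m) ⊗ m ⊗ m), t(m ⊗ (p ⊗ (p ⊗ m)), q ⊗ p ⊗ q, p ⊗ m ⊗ p))  →  r(t(m ⊗ p ⊗ q ⊗ r(p, q, q), m ⊗ m ⊗ p, t(q, q, q)), t(m ⊗ m ⊗ p ⊗ q, m ⊗ p ⊗ q ⊗ q, m ⊗ m ⊗ m ⊗ m), t(m ⊗ m ⊗ p ⊗ p, p ⊗ q ⊗ q, m ⊗ p ⊗ p))
  Canonicalize subterm:  t(r(t(p, q, p), q ⊗ m, (m ⊗ m) ⊗ (q ⊗ q)), (q ⊗ m) ⊗ q ⊗ p ⊗ ((r(q, p, p) ⊗ p) ⊗ m), r(q ⊗ q, p ⊗ (q ⊗ m), p ⊗ m))  →  t(r(t(p, q, p), m ⊗ q, m ⊗ m ⊗ q ⊗ q), m ⊗ m ⊗ p ⊗ p ⊗ q ⊗ q ⊗ r(q, p, p), r(q ⊗ q, m ⊗ p ⊗ q, m ⊗ p))
  Sort arguments:  p ⊗ r(t(m ⊗ p ⊗ q ⊗ r(p, q, q), m ⊗ m ⊗ p, t(q, q, q)), t(m ⊗ m ⊗ p ⊗ q, m ⊗ p ⊗ q ⊗ q, m ⊗ m ⊗ m ⊗ m), t(m ⊗ m ⊗ p ⊗ p, p ⊗ q ⊗ q, m ⊗ p ⊗ p)) ⊗ t(r(t(p, q, p), m ⊗ q, m ⊗ m ⊗ q ⊗ q), m ⊗ m ⊗ p ⊗ p ⊗ q ⊗ q ⊗ r(q, p, p), r(q ⊗ q, m ⊗ p ⊗ q, m ⊗ p))
  Reassemble:  r(p ⊗ r(t(m ⊗ p ⊗ q ⊗ r(p, q, q), m ⊗ m ⊗ p, t(q, q, q)), t(m ⊗ m ⊗ p ⊗ q, m ⊗ p ⊗ q ⊗ q, m ⊗ m ⊗ m ⊗ m), t(m ⊗ m ⊗ p ⊗ p, p ⊗ q ⊗ q, m ⊗ p ⊗ p)) ⊗ t(r(t(p, q, p), m ⊗ q, m ⊗ m ⊗ q ⊗ q), m ⊗ m ⊗ p ⊗ p ⊗ q ⊗ q ⊗ r(q, p, p), r(q ⊗ q, m ⊗ p ⊗ q, m ⊗ p)), m, q)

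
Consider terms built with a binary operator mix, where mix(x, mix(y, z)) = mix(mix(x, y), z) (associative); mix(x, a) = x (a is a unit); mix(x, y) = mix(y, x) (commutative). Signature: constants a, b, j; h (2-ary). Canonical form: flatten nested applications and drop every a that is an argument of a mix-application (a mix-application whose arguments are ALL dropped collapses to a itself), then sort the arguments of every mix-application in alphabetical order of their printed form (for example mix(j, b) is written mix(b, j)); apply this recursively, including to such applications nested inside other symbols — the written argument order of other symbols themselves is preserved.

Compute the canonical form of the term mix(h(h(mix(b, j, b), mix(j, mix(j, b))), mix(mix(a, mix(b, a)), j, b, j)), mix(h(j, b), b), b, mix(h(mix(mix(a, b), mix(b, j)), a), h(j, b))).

Un-nest:  mix(h(h(mix(b, j, b), mix(j, mix(j, b))), mix(mix(a, mix(b, a)), j, b, j)), h(j, b), b, b, h(mix(mix(a, b), mix(b, j)), a), h(j, b))
Simplify inside:  h(h(mix(b, j, b), mix(j, mix(j, b))), mix(mix(a, mix(b, a)), j, b, j))  →  h(h(mix(b, b, j), mix(b, j, j)), mix(b, b, j, j))
Inside:  h(mix(mix(a, b), mix(b, j)), a)  →  h(mix(b, b, j), a)
Sort:  mix(b, b, h(h(mix(b, b, j), mix(b, j, j)), mix(b, b, j, j)), h(j, b), h(j, b), h(mix(b, b, j), a))

Answer: mix(b, b, h(h(mix(b, b, j), mix(b, j, j)), mix(b, b, j, j)), h(j, b), h(j, b), h(mix(b, b, j), a))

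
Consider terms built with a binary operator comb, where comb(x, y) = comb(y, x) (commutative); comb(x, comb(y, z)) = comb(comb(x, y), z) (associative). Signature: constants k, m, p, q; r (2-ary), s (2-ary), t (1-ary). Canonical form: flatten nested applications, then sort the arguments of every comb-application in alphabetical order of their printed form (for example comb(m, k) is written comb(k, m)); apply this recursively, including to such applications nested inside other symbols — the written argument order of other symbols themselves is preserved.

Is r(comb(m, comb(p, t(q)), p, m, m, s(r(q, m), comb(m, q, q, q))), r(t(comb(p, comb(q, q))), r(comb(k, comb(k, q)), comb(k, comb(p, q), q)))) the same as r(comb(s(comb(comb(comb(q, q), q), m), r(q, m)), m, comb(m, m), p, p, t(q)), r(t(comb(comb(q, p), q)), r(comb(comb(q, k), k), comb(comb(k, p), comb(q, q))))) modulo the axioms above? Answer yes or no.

Left:  r(comb(m, comb(p, t(q)), p, m, m, s(r(q, m), comb(m, q, q, q))), r(t(comb(p, comb(q, q))), r(comb(k, comb(k, q)), comb(k, comb(p, q), q))))
  Focus inside:  comb(m, comb(p, t(q)), p, m, m, s(r(q, m), comb(m, q, q, q)))
  Merge nested applications:  comb(m, p, t(q), p, m, m, s(r(q, m), comb(m, q, q, q)))
  Sort arguments:  comb(m, m, m, p, p, s(r(q, m), comb(m, q, q, q)), t(q))
  Reassemble:  r(comb(m, m, m, p, p, s(r(q, m), comb(m, q, q, q)), t(q)), r(t(comb(p, q, q)), r(comb(k, k, q), comb(k, p, q, q))))
Right:  r(comb(s(comb(comb(comb(q, q), q), m), r(q, m)), m, comb(m, m), p, p, t(q)), r(t(comb(comb(q, p), q)), r(comb(comb(q, k), k), comb(comb(k, p), comb(q, q)))))
  Focus inside:  comb(s(comb(comb(comb(q, q), q), m), r(q, m)), m, comb(m, m), p, p, t(q))
  Un-nest:  comb(s(comb(comb(comb(q, q), q), m), r(q, m)), m, m, m, p, p, t(q))
  Inside:  s(comb(comb(comb(q, q), q), m), r(q, m))  →  s(comb(m, q, q, q), r(q, m))
  Sort arguments:  comb(m, m, m, p, p, s(comb(m, q, q, q), r(q, m)), t(q))
  Reassemble:  r(comb(m, m, m, p, p, s(comb(m, q, q, q), r(q, m)), t(q)), r(t(comb(p, q, q)), r(comb(k, k, q), comb(k, p, q, q))))

Answer: no — r(comb(m, m, m, p, p, s(r(q, m), comb(m, q, q, q)), t(q)), r(t(comb(p, q, q)), r(comb(k, k, q), comb(k, p, q, q)))) vs r(comb(m, m, m, p, p, s(comb(m, q, q, q), r(q, m)), t(q)), r(t(comb(p, q, q)), r(comb(k, k, q), comb(k, p, q, q))))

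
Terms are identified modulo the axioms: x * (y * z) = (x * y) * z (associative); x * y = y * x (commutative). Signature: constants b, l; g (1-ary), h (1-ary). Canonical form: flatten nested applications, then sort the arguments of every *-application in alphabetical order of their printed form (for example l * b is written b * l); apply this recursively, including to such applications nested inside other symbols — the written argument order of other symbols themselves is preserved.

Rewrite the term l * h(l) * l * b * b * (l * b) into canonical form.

Merge nested applications:  l * h(l) * l * b * b * l * b
Sort:  b * b * b * h(l) * l * l * l

Answer: b * b * b * h(l) * l * l * l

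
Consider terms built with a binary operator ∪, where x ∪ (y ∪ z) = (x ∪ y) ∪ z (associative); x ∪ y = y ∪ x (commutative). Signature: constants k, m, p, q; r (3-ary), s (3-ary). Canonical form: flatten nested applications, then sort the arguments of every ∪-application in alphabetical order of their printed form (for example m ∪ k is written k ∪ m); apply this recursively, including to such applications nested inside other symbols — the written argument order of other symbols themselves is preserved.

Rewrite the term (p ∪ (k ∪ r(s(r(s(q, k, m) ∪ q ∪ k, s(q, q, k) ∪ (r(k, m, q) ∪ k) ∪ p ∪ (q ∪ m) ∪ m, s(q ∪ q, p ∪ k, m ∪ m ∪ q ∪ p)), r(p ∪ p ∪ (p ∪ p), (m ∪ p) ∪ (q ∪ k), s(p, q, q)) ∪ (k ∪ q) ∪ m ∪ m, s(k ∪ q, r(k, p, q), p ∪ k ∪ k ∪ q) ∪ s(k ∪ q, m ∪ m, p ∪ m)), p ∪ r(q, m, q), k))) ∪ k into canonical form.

Merge nested applications:  p ∪ k ∪ r(s(r(s(q, k, m) ∪ q ∪ k, s(q, q, k) ∪ (r(k, m, q) ∪ k) ∪ p ∪ (q ∪ m) ∪ m, s(q ∪ q, p ∪ k, m ∪ m ∪ q ∪ p)), r(p ∪ p ∪ (p ∪ p), (m ∪ p) ∪ (q ∪ k), s(p, q, q)) ∪ (k ∪ q) ∪ m ∪ m, s(k ∪ q, r(k, p, q), p ∪ k ∪ k ∪ q) ∪ s(k ∪ q, m ∪ m, p ∪ m)), p ∪ r(q, m, q), k) ∪ k
Inside:  r(s(r(s(q, k, m) ∪ q ∪ k, s(q, q, k) ∪ (r(k, m, q) ∪ k) ∪ p ∪ (q ∪ m) ∪ m, s(q ∪ q, p ∪ k, m ∪ m ∪ q ∪ p)), r(p ∪ p ∪ (p ∪ p), (m ∪ p) ∪ (q ∪ k), s(p, q, q)) ∪ (k ∪ q) ∪ m ∪ m, s(k ∪ q, r(k, p, q), p ∪ k ∪ k ∪ q) ∪ s(k ∪ q, m ∪ m, p ∪ m)), p ∪ r(q, m, q), k)  →  r(s(r(k ∪ q ∪ s(q, k, m), k ∪ m ∪ m ∪ p ∪ q ∪ r(k, m, q) ∪ s(q, q, k), s(q ∪ q, k ∪ p, m ∪ m ∪ p ∪ q)), k ∪ m ∪ m ∪ q ∪ r(p ∪ p ∪ p ∪ p, k ∪ m ∪ p ∪ q, s(p, q, q)), s(k ∪ q, m ∪ m, m ∪ p) ∪ s(k ∪ q, r(k, p, q), k ∪ k ∪ p ∪ q)), p ∪ r(q, m, q), k)
Sort:  k ∪ k ∪ p ∪ r(s(r(k ∪ q ∪ s(q, k, m), k ∪ m ∪ m ∪ p ∪ q ∪ r(k, m, q) ∪ s(q, q, k), s(q ∪ q, k ∪ p, m ∪ m ∪ p ∪ q)), k ∪ m ∪ m ∪ q ∪ r(p ∪ p ∪ p ∪ p, k ∪ m ∪ p ∪ q, s(p, q, q)), s(k ∪ q, m ∪ m, m ∪ p) ∪ s(k ∪ q, r(k, p, q), k ∪ k ∪ p ∪ q)), p ∪ r(q, m, q), k)

Answer: k ∪ k ∪ p ∪ r(s(r(k ∪ q ∪ s(q, k, m), k ∪ m ∪ m ∪ p ∪ q ∪ r(k, m, q) ∪ s(q, q, k), s(q ∪ q, k ∪ p, m ∪ m ∪ p ∪ q)), k ∪ m ∪ m ∪ q ∪ r(p ∪ p ∪ p ∪ p, k ∪ m ∪ p ∪ q, s(p, q, q)), s(k ∪ q, m ∪ m, m ∪ p) ∪ s(k ∪ q, r(k, p, q), k ∪ k ∪ p ∪ q)), p ∪ r(q, m, q), k)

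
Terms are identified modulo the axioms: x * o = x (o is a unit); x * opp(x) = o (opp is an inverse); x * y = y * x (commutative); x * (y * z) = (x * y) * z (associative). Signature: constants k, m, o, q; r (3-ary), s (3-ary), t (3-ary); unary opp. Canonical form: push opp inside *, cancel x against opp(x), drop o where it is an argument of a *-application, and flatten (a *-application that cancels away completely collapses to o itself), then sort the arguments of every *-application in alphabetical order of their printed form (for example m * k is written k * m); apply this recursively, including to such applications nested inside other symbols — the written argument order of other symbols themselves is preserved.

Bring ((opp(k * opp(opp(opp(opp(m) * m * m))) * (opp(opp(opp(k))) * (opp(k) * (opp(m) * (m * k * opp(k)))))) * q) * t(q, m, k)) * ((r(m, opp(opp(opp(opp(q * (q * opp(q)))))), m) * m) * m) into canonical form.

Push opp inside:  distribute opp over * and collapse double opp
Collect terms:  k * m * m * m * q * t(q, m, k) * r(m, q, m)
Sort:  k * m * m * m * q * r(m, q, m) * t(q, m, k)

Answer: k * m * m * m * q * r(m, q, m) * t(q, m, k)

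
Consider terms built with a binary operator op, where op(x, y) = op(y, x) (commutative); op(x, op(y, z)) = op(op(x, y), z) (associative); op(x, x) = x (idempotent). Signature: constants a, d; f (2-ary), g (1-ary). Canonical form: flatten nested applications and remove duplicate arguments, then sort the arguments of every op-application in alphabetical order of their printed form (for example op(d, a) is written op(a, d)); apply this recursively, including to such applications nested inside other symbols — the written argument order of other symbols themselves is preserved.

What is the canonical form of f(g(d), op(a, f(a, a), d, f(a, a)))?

Answer: f(g(d), op(a, d, f(a, a)))

Derivation:
Work inside:  op(a, f(a, a), d, f(a, a))
Deduplicate:  drop duplicate f(a, a)
Sort arguments:  op(a, d, f(a, a))
Rebuild:  f(g(d), op(a, d, f(a, a)))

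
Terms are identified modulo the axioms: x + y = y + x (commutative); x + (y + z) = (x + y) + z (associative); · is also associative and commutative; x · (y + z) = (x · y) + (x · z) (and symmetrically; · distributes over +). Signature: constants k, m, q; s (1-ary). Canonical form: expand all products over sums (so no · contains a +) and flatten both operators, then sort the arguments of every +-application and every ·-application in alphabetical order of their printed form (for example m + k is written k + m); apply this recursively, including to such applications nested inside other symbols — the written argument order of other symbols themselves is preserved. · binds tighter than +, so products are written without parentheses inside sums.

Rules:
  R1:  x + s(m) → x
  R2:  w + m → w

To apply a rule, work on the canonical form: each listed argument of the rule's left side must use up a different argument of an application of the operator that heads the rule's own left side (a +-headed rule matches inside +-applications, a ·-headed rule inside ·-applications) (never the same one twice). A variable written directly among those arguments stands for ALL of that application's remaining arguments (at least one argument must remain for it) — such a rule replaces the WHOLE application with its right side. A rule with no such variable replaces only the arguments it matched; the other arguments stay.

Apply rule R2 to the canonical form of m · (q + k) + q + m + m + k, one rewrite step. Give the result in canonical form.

Answer: k + k · m + m + m · q + q

Derivation:
Canonical form:  k + k · m + m + m + m · q + q
Match R2:  consume m;  w := k + k · m + m + m · q + q
Every leftover argument binds to the variable; the entire application is replaced.
Giving:  k + k · m + m + m · q + q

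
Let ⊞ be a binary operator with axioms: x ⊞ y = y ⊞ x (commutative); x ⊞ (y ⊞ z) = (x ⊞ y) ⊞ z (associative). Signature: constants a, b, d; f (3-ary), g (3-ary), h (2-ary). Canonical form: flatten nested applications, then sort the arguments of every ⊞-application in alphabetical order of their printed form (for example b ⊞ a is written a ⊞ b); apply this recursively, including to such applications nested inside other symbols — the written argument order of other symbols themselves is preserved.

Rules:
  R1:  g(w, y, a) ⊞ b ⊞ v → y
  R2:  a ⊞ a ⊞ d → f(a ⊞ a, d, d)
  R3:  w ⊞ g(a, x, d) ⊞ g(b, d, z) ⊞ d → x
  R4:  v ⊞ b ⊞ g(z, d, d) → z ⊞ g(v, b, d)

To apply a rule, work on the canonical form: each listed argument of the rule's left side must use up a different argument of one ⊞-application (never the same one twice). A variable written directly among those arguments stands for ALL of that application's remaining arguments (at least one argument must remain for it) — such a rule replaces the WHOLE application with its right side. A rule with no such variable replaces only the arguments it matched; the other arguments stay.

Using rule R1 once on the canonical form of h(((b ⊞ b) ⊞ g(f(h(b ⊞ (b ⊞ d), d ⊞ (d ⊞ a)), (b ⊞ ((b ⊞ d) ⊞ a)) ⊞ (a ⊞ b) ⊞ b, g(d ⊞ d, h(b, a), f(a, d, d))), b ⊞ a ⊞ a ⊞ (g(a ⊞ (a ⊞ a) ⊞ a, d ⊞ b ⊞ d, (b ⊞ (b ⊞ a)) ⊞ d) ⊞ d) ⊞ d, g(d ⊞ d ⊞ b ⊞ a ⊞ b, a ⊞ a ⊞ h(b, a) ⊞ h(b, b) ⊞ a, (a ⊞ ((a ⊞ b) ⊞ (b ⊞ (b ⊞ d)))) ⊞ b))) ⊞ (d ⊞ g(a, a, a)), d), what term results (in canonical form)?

Answer: h(a, d)

Derivation:
Canonical form:  h(b ⊞ b ⊞ d ⊞ g(a, a, a) ⊞ g(f(h(b ⊞ b ⊞ d, a ⊞ d ⊞ d), a ⊞ a ⊞ b ⊞ b ⊞ b ⊞ b ⊞ d, g(d ⊞ d, h(b, a), f(a, d, d))), a ⊞ a ⊞ b ⊞ d ⊞ d ⊞ g(a ⊞ a ⊞ a ⊞ a, b ⊞ d ⊞ d, a ⊞ b ⊞ b ⊞ d), g(a ⊞ b ⊞ b ⊞ d ⊞ d, a ⊞ a ⊞ a ⊞ h(b, a) ⊞ h(b, b), a ⊞ a ⊞ b ⊞ b ⊞ b ⊞ b ⊞ d)), d)
Match R1:  consume b, g(a, a, a);  v := b ⊞ d ⊞ g(f(h(b ⊞ b ⊞ d, a ⊞ d ⊞ d), a ⊞ a ⊞ b ⊞ b ⊞ b ⊞ b ⊞ d, g(d ⊞ d, h(b, a), f(a, d, d))), a ⊞ a ⊞ b ⊞ d ⊞ d ⊞ g(a ⊞ a ⊞ a ⊞ a, b ⊞ d ⊞ d, a ⊞ b ⊞ b ⊞ d), g(a ⊞ b ⊞ b ⊞ d ⊞ d, a ⊞ a ⊞ a ⊞ h(b, a) ⊞ h(b, b), a ⊞ a ⊞ b ⊞ b ⊞ b ⊞ b ⊞ d)), w := a, y := a
Every leftover argument binds to the variable; the entire application is replaced.
New term:  h(a, d)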